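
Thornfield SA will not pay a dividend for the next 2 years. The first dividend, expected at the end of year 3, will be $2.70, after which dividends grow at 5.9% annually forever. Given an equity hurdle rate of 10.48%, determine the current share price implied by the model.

Deferred-dividend DDM. At t=2 the remaining stream is a growing perpetuity with first payment D_3 = 2.70.
V_2 = D_3/(r−g) = 2.70/(0.1048−0.059) = 58.9520
P₀ = V_2/(1+r)^2 = 58.9520/(1+0.1048)^2 = 48.2982

$48.30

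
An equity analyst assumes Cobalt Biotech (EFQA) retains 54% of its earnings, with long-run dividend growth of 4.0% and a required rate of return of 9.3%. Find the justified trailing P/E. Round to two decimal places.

9.03

Payout ratio b = 1 − 0.54 = 0.46.
Justified trailing P/E = b(1+g)/(r−g) = 0.46×(1+0.04)/(0.093−0.04) = 9.0264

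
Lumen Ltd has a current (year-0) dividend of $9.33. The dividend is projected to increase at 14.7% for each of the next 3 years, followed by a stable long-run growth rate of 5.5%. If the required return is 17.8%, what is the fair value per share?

$100.42

Two-stage DDM. Project D₁…D_3 at 0.147, terminal growth 0.055, discount at r = 0.178.
D_1 = 10.7015
D_2 = 12.2746
D_3 = 14.0790
Terminal value at t=3: TV = D_4/(r−g) = 14.8533/(0.178−0.055) = 120.7589
P₀ = 10.7015/(1+0.178)^1 + 12.2746/(1+0.178)^2 + 14.0790/(1+0.178)^3 + 120.7589/(1+0.178)^3 = 100.4151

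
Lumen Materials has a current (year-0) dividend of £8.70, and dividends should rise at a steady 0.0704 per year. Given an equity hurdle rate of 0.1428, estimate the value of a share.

Gordon growth model: P₀ = D₁/(r − g). D₁ = 8.70 × (1 + 0.0704) = 9.3125.
P₀ = 9.3125 / (0.1428 − 0.0704) = 9.3125 / 0.0724 = 128.6254

£128.63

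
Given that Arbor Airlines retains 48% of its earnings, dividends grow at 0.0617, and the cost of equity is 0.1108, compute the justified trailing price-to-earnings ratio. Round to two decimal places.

Payout ratio b = 1 − 0.48 = 0.52.
Justified trailing P/E = b(1+g)/(r−g) = 0.52×(1+0.0617)/(0.1108−0.0617) = 11.2441

11.24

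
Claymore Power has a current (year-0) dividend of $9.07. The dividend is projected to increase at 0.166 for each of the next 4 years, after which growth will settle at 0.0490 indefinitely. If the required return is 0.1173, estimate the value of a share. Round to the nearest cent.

Two-stage DDM. Project D₁…D_4 at 0.166, terminal growth 0.049, discount at r = 0.1173.
D_1 = 10.5756
D_2 = 12.3312
D_3 = 14.3781
D_4 = 16.7649
Terminal value at t=4: TV = D_5/(r−g) = 17.5864/(0.1173−0.049) = 257.4876
P₀ = 10.5756/(1+0.1173)^1 + 12.3312/(1+0.1173)^2 + 14.3781/(1+0.1173)^3 + 16.7649/(1+0.1173)^4 + 257.4876/(1+0.1173)^4 = 205.6350

$205.63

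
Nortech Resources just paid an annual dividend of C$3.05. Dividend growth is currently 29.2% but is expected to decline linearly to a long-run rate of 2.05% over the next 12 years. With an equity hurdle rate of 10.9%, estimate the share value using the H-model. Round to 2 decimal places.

H-model: P₀ = D₀[(1+g_L) + H(g_S−g_L)]/(r−g_L), with H = 12/2 = 6.
P₀ = 3.05 × [(1+0.0205) + 6×(0.292−0.0205)] / (0.109−0.0205)
   = 3.05 × 2.6495 / 0.0885 = 91.3105

C$91.31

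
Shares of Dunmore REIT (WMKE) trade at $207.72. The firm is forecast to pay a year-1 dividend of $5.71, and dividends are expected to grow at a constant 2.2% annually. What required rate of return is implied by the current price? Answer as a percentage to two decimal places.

4.95%

Rearranging the constant-growth DDM: r = D₁/P₀ + g.
r = 5.7100 / 207.72 + 0.022 = 0.02749 + 0.022 = 0.04949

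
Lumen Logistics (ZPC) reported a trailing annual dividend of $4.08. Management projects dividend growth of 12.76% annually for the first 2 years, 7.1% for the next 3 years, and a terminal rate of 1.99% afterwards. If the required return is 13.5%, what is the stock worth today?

$48.83

Three-stage DDM. Project D₁…D_5; terminal Gordon value at t=5 with g = 0.0199; discount at r = 0.135.
D_1 = 4.6006
D_2 = 5.1876
D_3 = 5.5560
D_4 = 5.9504
D_5 = 6.3729
TV_5 = 6.4997/(0.135−0.0199) = 56.4704
P₀ = Σ Dₜ/(1+r)ᵗ + TV_5/(1+r)^5 = 48.8300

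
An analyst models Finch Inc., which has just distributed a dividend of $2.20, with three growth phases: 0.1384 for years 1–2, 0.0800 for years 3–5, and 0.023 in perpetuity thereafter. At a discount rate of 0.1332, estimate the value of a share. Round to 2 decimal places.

Three-stage DDM. Project D₁…D_5; terminal Gordon value at t=5 with g = 0.023; discount at r = 0.1332.
D_1 = 2.5045
D_2 = 2.8511
D_3 = 3.0792
D_4 = 3.3255
D_5 = 3.5916
TV_5 = 3.6742/(0.1332−0.023) = 33.3409
P₀ = Σ Dₜ/(1+r)ᵗ + TV_5/(1+r)^5 = 28.3270

$28.33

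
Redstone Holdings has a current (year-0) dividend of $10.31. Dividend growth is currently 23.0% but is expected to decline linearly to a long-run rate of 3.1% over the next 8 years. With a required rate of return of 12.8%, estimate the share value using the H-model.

$194.19

H-model: P₀ = D₀[(1+g_L) + H(g_S−g_L)]/(r−g_L), with H = 8/2 = 4.
P₀ = 10.31 × [(1+0.031) + 4×(0.23−0.031)] / (0.128−0.031)
   = 10.31 × 1.8270 / 0.097 = 194.1894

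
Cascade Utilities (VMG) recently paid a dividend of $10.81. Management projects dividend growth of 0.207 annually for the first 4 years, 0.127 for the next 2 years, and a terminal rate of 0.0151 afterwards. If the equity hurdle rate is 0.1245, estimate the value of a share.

$214.30

Three-stage DDM. Project D₁…D_6; terminal Gordon value at t=6 with g = 0.0151; discount at r = 0.1245.
D_1 = 13.0477
D_2 = 15.7485
D_3 = 19.0085
D_4 = 22.9432
D_5 = 25.8570
D_6 = 29.1409
TV_6 = 29.5809/(0.1245−0.0151) = 270.3922
P₀ = Σ Dₜ/(1+r)ᵗ + TV_6/(1+r)^6 = 214.3005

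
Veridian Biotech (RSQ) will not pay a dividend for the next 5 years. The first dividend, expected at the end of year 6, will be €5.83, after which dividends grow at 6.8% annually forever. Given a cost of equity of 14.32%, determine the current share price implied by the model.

Deferred-dividend DDM. At t=5 the remaining stream is a growing perpetuity with first payment D_6 = 5.83.
V_5 = D_6/(r−g) = 5.83/(0.1432−0.068) = 77.5266
P₀ = V_5/(1+r)^5 = 77.5266/(1+0.1432)^5 = 39.7045

€39.70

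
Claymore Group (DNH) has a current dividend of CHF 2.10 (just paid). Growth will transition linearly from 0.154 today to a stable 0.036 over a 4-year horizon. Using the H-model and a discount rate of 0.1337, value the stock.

CHF 27.34

H-model: P₀ = D₀[(1+g_L) + H(g_S−g_L)]/(r−g_L), with H = 4/2 = 2.
P₀ = 2.10 × [(1+0.036) + 2×(0.154−0.036)] / (0.1337−0.036)
   = 2.10 × 1.2720 / 0.0977 = 27.3408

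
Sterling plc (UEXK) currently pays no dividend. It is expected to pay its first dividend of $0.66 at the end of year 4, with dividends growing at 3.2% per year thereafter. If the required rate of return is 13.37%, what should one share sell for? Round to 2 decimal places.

Deferred-dividend DDM. At t=3 the remaining stream is a growing perpetuity with first payment D_4 = 0.66.
V_3 = D_4/(r−g) = 0.66/(0.1337−0.032) = 6.4897
P₀ = V_3/(1+r)^3 = 6.4897/(1+0.1337)^3 = 4.4538

$4.45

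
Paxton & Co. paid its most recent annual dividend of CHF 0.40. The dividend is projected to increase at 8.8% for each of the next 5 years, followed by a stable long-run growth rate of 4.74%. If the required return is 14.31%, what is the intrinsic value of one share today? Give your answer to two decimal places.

CHF 5.15

Two-stage DDM. Project D₁…D_5 at 0.088, terminal growth 0.0474, discount at r = 0.1431.
D_1 = 0.4352
D_2 = 0.4735
D_3 = 0.5152
D_4 = 0.5605
D_5 = 0.6098
Terminal value at t=5: TV = D_6/(r−g) = 0.6387/(0.1431−0.0474) = 6.6743
P₀ = 0.4352/(1+0.1431)^1 + 0.4735/(1+0.1431)^2 + 0.5152/(1+0.1431)^3 + 0.5605/(1+0.1431)^4 + 0.6098/(1+0.1431)^5 + 6.6743/(1+0.1431)^5 = 5.1484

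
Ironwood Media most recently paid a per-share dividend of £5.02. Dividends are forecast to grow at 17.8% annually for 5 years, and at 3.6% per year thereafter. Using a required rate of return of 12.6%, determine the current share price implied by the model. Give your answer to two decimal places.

£101.22

Two-stage DDM. Project D₁…D_5 at 0.178, terminal growth 0.036, discount at r = 0.126.
D_1 = 5.9136
D_2 = 6.9662
D_3 = 8.2062
D_4 = 9.6668
D_5 = 11.3875
Terminal value at t=5: TV = D_6/(r−g) = 11.7975/(0.126−0.036) = 131.0833
P₀ = 5.9136/(1+0.126)^1 + 6.9662/(1+0.126)^2 + 8.2062/(1+0.126)^3 + 9.6668/(1+0.126)^4 + 11.3875/(1+0.126)^5 + 131.0833/(1+0.126)^5 = 101.2186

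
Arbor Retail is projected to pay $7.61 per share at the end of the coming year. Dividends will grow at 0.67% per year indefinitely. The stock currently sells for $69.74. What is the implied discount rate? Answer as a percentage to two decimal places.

11.58%

Rearranging the constant-growth DDM: r = D₁/P₀ + g.
r = 7.6100 / 69.74 + 0.0067 = 0.10912 + 0.0067 = 0.11582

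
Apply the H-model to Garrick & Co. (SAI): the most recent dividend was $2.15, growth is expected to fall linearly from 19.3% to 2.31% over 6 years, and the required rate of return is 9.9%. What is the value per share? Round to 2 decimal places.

H-model: P₀ = D₀[(1+g_L) + H(g_S−g_L)]/(r−g_L), with H = 6/2 = 3.
P₀ = 2.15 × [(1+0.0231) + 3×(0.193−0.0231)] / (0.099−0.0231)
   = 2.15 × 1.5328 / 0.0759 = 43.4192

$43.42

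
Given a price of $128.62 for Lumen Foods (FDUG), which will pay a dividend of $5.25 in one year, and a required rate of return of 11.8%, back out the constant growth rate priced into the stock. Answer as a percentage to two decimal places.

From P₀ = D₁/(r − g), the implied growth is g = r − D₁/P₀.
g = 0.118 − 5.25/128.62 = 0.118 − 0.04082 = 0.07718

7.72%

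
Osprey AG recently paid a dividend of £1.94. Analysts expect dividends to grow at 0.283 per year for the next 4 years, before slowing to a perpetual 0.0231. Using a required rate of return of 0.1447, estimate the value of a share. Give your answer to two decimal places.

Two-stage DDM. Project D₁…D_4 at 0.283, terminal growth 0.0231, discount at r = 0.1447.
D_1 = 2.4890
D_2 = 3.1934
D_3 = 4.0971
D_4 = 5.2566
Terminal value at t=4: TV = D_5/(r−g) = 5.3781/(0.1447−0.0231) = 44.2275
P₀ = 2.4890/(1+0.1447)^1 + 3.1934/(1+0.1447)^2 + 4.0971/(1+0.1447)^3 + 5.2566/(1+0.1447)^4 + 44.2275/(1+0.1447)^4 = 36.1634

£36.16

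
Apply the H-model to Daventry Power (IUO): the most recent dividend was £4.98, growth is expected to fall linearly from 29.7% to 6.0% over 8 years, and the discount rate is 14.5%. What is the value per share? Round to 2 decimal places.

H-model: P₀ = D₀[(1+g_L) + H(g_S−g_L)]/(r−g_L), with H = 8/2 = 4.
P₀ = 4.98 × [(1+0.06) + 4×(0.297−0.06)] / (0.145−0.06)
   = 4.98 × 2.0080 / 0.085 = 117.6452

£117.65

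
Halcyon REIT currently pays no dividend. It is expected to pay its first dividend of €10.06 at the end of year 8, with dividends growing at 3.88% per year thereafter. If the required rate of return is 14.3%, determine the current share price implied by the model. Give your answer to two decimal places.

Deferred-dividend DDM. At t=7 the remaining stream is a growing perpetuity with first payment D_8 = 10.06.
V_7 = D_8/(r−g) = 10.06/(0.143−0.0388) = 96.5451
P₀ = V_7/(1+r)^7 = 96.5451/(1+0.143)^7 = 37.8797

€37.88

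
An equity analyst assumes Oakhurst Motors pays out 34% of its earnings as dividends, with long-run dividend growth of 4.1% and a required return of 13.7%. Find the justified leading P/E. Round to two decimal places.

3.54

Justified leading P/E = b/(r−g) = 0.34/(0.137−0.041) = 3.5417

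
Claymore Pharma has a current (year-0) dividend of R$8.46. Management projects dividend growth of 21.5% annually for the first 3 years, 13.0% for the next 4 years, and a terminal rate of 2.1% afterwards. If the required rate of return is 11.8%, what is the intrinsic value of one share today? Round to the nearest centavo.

Three-stage DDM. Project D₁…D_7; terminal Gordon value at t=7 with g = 0.021; discount at r = 0.118.
D_1 = 10.2789
D_2 = 12.4889
D_3 = 15.1740
D_4 = 17.1466
D_5 = 19.3756
D_6 = 21.8945
D_7 = 24.7408
TV_7 = 25.2603/(0.118−0.021) = 260.4156
P₀ = Σ Dₜ/(1+r)ᵗ + TV_7/(1+r)^7 = 193.9386

R$193.94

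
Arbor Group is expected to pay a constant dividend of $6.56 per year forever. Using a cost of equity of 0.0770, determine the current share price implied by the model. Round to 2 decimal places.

$85.19

Zero-growth DDM (perpetuity): P₀ = D/r = 6.56 / 0.077 = 85.1948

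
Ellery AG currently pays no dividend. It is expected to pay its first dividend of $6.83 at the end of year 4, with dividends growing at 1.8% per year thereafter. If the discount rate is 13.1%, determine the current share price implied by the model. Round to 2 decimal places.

$41.78

Deferred-dividend DDM. At t=3 the remaining stream is a growing perpetuity with first payment D_4 = 6.83.
V_3 = D_4/(r−g) = 6.83/(0.131−0.018) = 60.4425
P₀ = V_3/(1+r)^3 = 60.4425/(1+0.131)^3 = 41.7787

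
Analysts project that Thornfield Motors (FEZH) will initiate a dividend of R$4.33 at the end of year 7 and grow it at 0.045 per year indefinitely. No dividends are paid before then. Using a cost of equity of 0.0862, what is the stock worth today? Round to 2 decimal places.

Deferred-dividend DDM. At t=6 the remaining stream is a growing perpetuity with first payment D_7 = 4.33.
V_6 = D_7/(r−g) = 4.33/(0.0862−0.045) = 105.0971
P₀ = V_6/(1+r)^6 = 105.0971/(1+0.0862)^6 = 63.9929

R$63.99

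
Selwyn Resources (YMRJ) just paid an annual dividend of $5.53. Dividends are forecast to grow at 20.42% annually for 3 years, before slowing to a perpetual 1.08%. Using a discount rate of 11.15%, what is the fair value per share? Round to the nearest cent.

Two-stage DDM. Project D₁…D_3 at 0.2042, terminal growth 0.0108, discount at r = 0.1115.
D_1 = 6.6592
D_2 = 8.0190
D_3 = 9.6565
Terminal value at t=3: TV = D_4/(r−g) = 9.7608/(0.1115−0.0108) = 96.9297
P₀ = 6.6592/(1+0.1115)^1 + 8.0190/(1+0.1115)^2 + 9.6565/(1+0.1115)^3 + 96.9297/(1+0.1115)^3 = 90.1019

$90.10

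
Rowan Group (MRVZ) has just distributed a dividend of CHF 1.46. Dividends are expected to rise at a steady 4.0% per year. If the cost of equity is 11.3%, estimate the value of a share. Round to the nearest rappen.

CHF 20.80

Gordon growth model: P₀ = D₁/(r − g). D₁ = 1.46 × (1 + 0.04) = 1.5184.
P₀ = 1.5184 / (0.113 − 0.04) = 1.5184 / 0.073 = 20.8000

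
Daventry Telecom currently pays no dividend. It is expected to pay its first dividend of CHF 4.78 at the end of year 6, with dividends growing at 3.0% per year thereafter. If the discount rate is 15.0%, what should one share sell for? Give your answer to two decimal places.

Deferred-dividend DDM. At t=5 the remaining stream is a growing perpetuity with first payment D_6 = 4.78.
V_5 = D_6/(r−g) = 4.78/(0.15−0.03) = 39.8333
P₀ = V_5/(1+r)^5 = 39.8333/(1+0.15)^5 = 19.8042

CHF 19.80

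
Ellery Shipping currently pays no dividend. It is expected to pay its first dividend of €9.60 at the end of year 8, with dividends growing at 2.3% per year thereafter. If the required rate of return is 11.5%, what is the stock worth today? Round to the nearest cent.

€48.70

Deferred-dividend DDM. At t=7 the remaining stream is a growing perpetuity with first payment D_8 = 9.60.
V_7 = D_8/(r−g) = 9.60/(0.115−0.023) = 104.3478
P₀ = V_7/(1+r)^7 = 104.3478/(1+0.115)^7 = 48.7034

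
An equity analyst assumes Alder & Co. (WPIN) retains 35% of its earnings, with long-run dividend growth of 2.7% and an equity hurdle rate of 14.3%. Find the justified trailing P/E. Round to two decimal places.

5.75

Payout ratio b = 1 − 0.35 = 0.65.
Justified trailing P/E = b(1+g)/(r−g) = 0.65×(1+0.027)/(0.143−0.027) = 5.7547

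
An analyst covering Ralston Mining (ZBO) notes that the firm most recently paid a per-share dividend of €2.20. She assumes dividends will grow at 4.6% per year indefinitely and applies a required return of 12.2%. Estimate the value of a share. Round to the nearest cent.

€30.28

Gordon growth model: P₀ = D₁/(r − g). D₁ = 2.20 × (1 + 0.046) = 2.3012.
P₀ = 2.3012 / (0.122 − 0.046) = 2.3012 / 0.076 = 30.2789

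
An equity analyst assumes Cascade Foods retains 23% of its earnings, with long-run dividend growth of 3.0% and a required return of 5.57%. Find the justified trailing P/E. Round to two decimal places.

Payout ratio b = 1 − 0.23 = 0.77.
Justified trailing P/E = b(1+g)/(r−g) = 0.77×(1+0.03)/(0.0557−0.03) = 30.8599

30.86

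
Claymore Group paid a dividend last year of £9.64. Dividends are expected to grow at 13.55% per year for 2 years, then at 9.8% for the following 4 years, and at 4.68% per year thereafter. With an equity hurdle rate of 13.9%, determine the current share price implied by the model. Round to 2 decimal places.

£148.13

Three-stage DDM. Project D₁…D_6; terminal Gordon value at t=6 with g = 0.0468; discount at r = 0.139.
D_1 = 10.9462
D_2 = 12.4294
D_3 = 13.6475
D_4 = 14.9850
D_5 = 16.4535
D_6 = 18.0659
TV_6 = 18.9114/(0.139−0.0468) = 205.1131
P₀ = Σ Dₜ/(1+r)ᵗ + TV_6/(1+r)^6 = 148.1279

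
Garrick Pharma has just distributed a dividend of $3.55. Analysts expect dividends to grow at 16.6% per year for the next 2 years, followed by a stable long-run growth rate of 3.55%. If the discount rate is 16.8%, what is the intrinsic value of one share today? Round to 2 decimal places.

Two-stage DDM. Project D₁…D_2 at 0.166, terminal growth 0.0355, discount at r = 0.168.
D_1 = 4.1393
D_2 = 4.8264
Terminal value at t=2: TV = D_3/(r−g) = 4.9978/(0.168−0.0355) = 37.7190
P₀ = 4.1393/(1+0.168)^1 + 4.8264/(1+0.168)^2 + 37.7190/(1+0.168)^2 = 34.7304

$34.73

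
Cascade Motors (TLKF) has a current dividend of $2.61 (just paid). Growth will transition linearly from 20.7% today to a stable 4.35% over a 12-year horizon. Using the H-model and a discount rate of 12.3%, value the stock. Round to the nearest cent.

$66.46

H-model: P₀ = D₀[(1+g_L) + H(g_S−g_L)]/(r−g_L), with H = 12/2 = 6.
P₀ = 2.61 × [(1+0.0435) + 6×(0.207−0.0435)] / (0.123−0.0435)
   = 2.61 × 2.0245 / 0.0795 = 66.4647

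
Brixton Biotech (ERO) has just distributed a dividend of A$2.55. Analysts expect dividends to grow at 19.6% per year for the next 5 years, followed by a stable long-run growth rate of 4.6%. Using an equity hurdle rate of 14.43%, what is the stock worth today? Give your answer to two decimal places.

Two-stage DDM. Project D₁…D_5 at 0.196, terminal growth 0.046, discount at r = 0.1443.
D_1 = 3.0498
D_2 = 3.6476
D_3 = 4.3625
D_4 = 5.2175
D_5 = 6.2402
Terminal value at t=5: TV = D_6/(r−g) = 6.5272/(0.1443−0.046) = 66.4009
P₀ = 3.0498/(1+0.1443)^1 + 3.6476/(1+0.1443)^2 + 4.3625/(1+0.1443)^3 + 5.2175/(1+0.1443)^4 + 6.2402/(1+0.1443)^5 + 66.4009/(1+0.1443)^5 = 48.4293

A$48.43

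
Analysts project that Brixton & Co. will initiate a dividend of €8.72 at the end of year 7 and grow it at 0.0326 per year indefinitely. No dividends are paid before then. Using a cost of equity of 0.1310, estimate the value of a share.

Deferred-dividend DDM. At t=6 the remaining stream is a growing perpetuity with first payment D_7 = 8.72.
V_6 = D_7/(r−g) = 8.72/(0.131−0.0326) = 88.6179
P₀ = V_6/(1+r)^6 = 88.6179/(1+0.131)^6 = 42.3395

€42.34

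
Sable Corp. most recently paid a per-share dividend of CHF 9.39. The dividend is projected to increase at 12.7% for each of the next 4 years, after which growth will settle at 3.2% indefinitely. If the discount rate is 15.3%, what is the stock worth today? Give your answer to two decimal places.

Two-stage DDM. Project D₁…D_4 at 0.127, terminal growth 0.032, discount at r = 0.153.
D_1 = 10.5825
D_2 = 11.9265
D_3 = 13.4412
D_4 = 15.1482
Terminal value at t=4: TV = D_5/(r−g) = 15.6330/(0.153−0.032) = 129.1979
P₀ = 10.5825/(1+0.153)^1 + 11.9265/(1+0.153)^2 + 13.4412/(1+0.153)^3 + 15.1482/(1+0.153)^4 + 129.1979/(1+0.153)^4 = 108.5933

CHF 108.59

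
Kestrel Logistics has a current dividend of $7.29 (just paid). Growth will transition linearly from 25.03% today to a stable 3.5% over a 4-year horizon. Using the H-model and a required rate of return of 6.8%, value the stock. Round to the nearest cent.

H-model: P₀ = D₀[(1+g_L) + H(g_S−g_L)]/(r−g_L), with H = 4/2 = 2.
P₀ = 7.29 × [(1+0.035) + 2×(0.2503−0.035)] / (0.068−0.035)
   = 7.29 × 1.4656 / 0.033 = 323.7644

$323.76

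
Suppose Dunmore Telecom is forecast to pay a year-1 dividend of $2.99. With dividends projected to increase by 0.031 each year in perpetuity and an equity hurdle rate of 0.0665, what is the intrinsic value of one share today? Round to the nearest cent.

$84.23

Gordon growth model: P₀ = D₁/(r − g), with D₁ = 2.99 given directly.
P₀ = 2.9900 / (0.0665 − 0.031) = 2.9900 / 0.0355 = 84.2254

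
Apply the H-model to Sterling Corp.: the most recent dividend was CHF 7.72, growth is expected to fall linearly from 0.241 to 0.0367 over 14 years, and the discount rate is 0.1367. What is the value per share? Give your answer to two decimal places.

CHF 190.44

H-model: P₀ = D₀[(1+g_L) + H(g_S−g_L)]/(r−g_L), with H = 14/2 = 7.
P₀ = 7.72 × [(1+0.0367) + 7×(0.241−0.0367)] / (0.1367−0.0367)
   = 7.72 × 2.4668 / 0.1 = 190.4370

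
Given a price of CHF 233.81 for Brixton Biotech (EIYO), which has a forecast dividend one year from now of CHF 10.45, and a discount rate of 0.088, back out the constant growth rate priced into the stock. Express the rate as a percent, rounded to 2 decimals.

4.33%

From P₀ = D₁/(r − g), the implied growth is g = r − D₁/P₀.
g = 0.088 − 10.45/233.81 = 0.088 − 0.04469 = 0.04331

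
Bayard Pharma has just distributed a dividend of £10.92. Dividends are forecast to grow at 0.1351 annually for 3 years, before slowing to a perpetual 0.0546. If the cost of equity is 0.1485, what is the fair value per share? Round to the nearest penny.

£150.40

Two-stage DDM. Project D₁…D_3 at 0.1351, terminal growth 0.0546, discount at r = 0.1485.
D_1 = 12.3953
D_2 = 14.0699
D_3 = 15.9707
Terminal value at t=3: TV = D_4/(r−g) = 16.8427/(0.1485−0.0546) = 179.3689
P₀ = 12.3953/(1+0.1485)^1 + 14.0699/(1+0.1485)^2 + 15.9707/(1+0.1485)^3 + 179.3689/(1+0.1485)^3 = 150.4022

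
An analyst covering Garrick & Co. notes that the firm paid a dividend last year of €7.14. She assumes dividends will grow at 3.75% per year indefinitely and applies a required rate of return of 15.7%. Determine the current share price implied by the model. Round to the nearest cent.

Gordon growth model: P₀ = D₁/(r − g). D₁ = 7.14 × (1 + 0.0375) = 7.4078.
P₀ = 7.4078 / (0.157 − 0.0375) = 7.4078 / 0.1195 = 61.9895

€61.99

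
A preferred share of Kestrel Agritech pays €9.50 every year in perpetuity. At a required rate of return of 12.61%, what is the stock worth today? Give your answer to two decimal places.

Zero-growth DDM (perpetuity): P₀ = D/r = 9.50 / 0.1261 = 75.3370

€75.34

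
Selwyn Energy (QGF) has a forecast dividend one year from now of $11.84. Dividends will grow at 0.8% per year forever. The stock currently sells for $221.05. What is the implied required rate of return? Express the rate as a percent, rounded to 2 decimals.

6.16%

Rearranging the constant-growth DDM: r = D₁/P₀ + g.
r = 11.8400 / 221.05 + 0.008 = 0.05356 + 0.008 = 0.06156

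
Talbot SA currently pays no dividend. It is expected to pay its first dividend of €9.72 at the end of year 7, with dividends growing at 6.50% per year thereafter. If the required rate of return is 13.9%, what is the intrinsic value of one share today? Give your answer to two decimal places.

Deferred-dividend DDM. At t=6 the remaining stream is a growing perpetuity with first payment D_7 = 9.72.
V_6 = D_7/(r−g) = 9.72/(0.139−0.065) = 131.3514
P₀ = V_6/(1+r)^6 = 131.3514/(1+0.139)^6 = 60.1578

€60.16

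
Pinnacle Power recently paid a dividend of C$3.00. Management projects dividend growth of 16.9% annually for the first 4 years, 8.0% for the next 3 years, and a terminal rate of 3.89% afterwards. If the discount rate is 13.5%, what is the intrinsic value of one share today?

C$53.55

Three-stage DDM. Project D₁…D_7; terminal Gordon value at t=7 with g = 0.0389; discount at r = 0.135.
D_1 = 3.5070
D_2 = 4.0997
D_3 = 4.7925
D_4 = 5.6025
D_5 = 6.0507
D_6 = 6.5347
D_7 = 7.0575
TV_7 = 7.3320/(0.135−0.0389) = 76.2959
P₀ = Σ Dₜ/(1+r)ᵗ + TV_7/(1+r)^7 = 53.5471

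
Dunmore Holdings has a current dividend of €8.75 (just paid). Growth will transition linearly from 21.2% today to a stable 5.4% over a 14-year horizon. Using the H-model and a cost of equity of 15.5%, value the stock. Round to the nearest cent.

H-model: P₀ = D₀[(1+g_L) + H(g_S−g_L)]/(r−g_L), with H = 14/2 = 7.
P₀ = 8.75 × [(1+0.054) + 7×(0.212−0.054)] / (0.155−0.054)
   = 8.75 × 2.1600 / 0.101 = 187.1287

€187.13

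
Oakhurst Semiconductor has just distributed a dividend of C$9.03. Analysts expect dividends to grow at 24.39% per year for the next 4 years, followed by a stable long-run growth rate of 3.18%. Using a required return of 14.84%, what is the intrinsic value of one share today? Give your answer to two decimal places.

Two-stage DDM. Project D₁…D_4 at 0.2439, terminal growth 0.0318, discount at r = 0.1484.
D_1 = 11.2324
D_2 = 13.9720
D_3 = 17.3798
D_4 = 21.6187
Terminal value at t=4: TV = D_5/(r−g) = 22.3062/(0.1484−0.0318) = 191.3051
P₀ = 11.2324/(1+0.1484)^1 + 13.9720/(1+0.1484)^2 + 17.3798/(1+0.1484)^3 + 21.6187/(1+0.1484)^4 + 191.3051/(1+0.1484)^4 = 154.2703

C$154.27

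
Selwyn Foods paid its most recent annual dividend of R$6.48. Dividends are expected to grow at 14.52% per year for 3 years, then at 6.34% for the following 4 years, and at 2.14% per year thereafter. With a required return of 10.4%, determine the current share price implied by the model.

R$124.29

Three-stage DDM. Project D₁…D_7; terminal Gordon value at t=7 with g = 0.0214; discount at r = 0.104.
D_1 = 7.4209
D_2 = 8.4984
D_3 = 9.7324
D_4 = 10.3494
D_5 = 11.0056
D_6 = 11.7033
D_7 = 12.4453
TV_7 = 12.7116/(0.104−0.0214) = 153.8939
P₀ = Σ Dₜ/(1+r)ᵗ + TV_7/(1+r)^7 = 124.2857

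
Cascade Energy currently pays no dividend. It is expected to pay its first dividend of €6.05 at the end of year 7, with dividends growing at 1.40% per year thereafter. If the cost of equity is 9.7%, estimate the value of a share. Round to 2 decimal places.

€41.83

Deferred-dividend DDM. At t=6 the remaining stream is a growing perpetuity with first payment D_7 = 6.05.
V_6 = D_7/(r−g) = 6.05/(0.097−0.014) = 72.8916
P₀ = V_6/(1+r)^6 = 72.8916/(1+0.097)^6 = 41.8252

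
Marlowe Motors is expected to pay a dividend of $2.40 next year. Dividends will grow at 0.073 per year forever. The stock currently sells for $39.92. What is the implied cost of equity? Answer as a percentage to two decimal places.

13.31%

Rearranging the constant-growth DDM: r = D₁/P₀ + g.
r = 2.4000 / 39.92 + 0.073 = 0.06012 + 0.073 = 0.13312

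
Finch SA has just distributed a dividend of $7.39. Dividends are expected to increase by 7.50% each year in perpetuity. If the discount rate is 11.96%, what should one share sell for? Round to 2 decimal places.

Gordon growth model: P₀ = D₁/(r − g). D₁ = 7.39 × (1 + 0.075) = 7.9442.
P₀ = 7.9442 / (0.1196 − 0.075) = 7.9442 / 0.0446 = 178.1222

$178.12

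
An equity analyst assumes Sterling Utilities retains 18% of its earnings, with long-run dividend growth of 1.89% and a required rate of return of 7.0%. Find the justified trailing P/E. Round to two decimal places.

16.35

Payout ratio b = 1 − 0.18 = 0.82.
Justified trailing P/E = b(1+g)/(r−g) = 0.82×(1+0.0189)/(0.07−0.0189) = 16.3503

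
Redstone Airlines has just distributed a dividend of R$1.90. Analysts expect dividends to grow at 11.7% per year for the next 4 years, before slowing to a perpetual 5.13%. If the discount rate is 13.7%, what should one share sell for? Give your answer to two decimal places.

Two-stage DDM. Project D₁…D_4 at 0.117, terminal growth 0.0513, discount at r = 0.137.
D_1 = 2.1223
D_2 = 2.3706
D_3 = 2.6480
D_4 = 2.9578
Terminal value at t=4: TV = D_5/(r−g) = 3.1095/(0.137−0.0513) = 36.2837
P₀ = 2.1223/(1+0.137)^1 + 2.3706/(1+0.137)^2 + 2.6480/(1+0.137)^3 + 2.9578/(1+0.137)^4 + 36.2837/(1+0.137)^4 = 28.9821

R$28.98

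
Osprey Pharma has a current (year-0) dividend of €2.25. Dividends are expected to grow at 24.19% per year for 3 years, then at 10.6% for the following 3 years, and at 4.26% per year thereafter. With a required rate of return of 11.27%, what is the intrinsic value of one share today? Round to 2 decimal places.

€63.41

Three-stage DDM. Project D₁…D_6; terminal Gordon value at t=6 with g = 0.0426; discount at r = 0.1127.
D_1 = 2.7943
D_2 = 3.4702
D_3 = 4.3097
D_4 = 4.7665
D_5 = 5.2717
D_6 = 5.8305
TV_6 = 6.0789/(0.1127−0.0426) = 86.7176
P₀ = Σ Dₜ/(1+r)ᵗ + TV_6/(1+r)^6 = 63.4066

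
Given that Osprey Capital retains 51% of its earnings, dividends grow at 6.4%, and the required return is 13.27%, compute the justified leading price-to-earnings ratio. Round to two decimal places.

Payout ratio b = 1 − 0.51 = 0.49.
Justified leading P/E = b/(r−g) = 0.49/(0.1327−0.064) = 7.1325

7.13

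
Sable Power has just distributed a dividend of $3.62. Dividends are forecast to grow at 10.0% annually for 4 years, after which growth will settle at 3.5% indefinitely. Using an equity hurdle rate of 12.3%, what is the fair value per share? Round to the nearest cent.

Two-stage DDM. Project D₁…D_4 at 0.1, terminal growth 0.035, discount at r = 0.123.
D_1 = 3.9820
D_2 = 4.3802
D_3 = 4.8182
D_4 = 5.3000
Terminal value at t=4: TV = D_5/(r−g) = 5.4855/(0.123−0.035) = 62.3357
P₀ = 3.9820/(1+0.123)^1 + 4.3802/(1+0.123)^2 + 4.8182/(1+0.123)^3 + 5.3000/(1+0.123)^4 + 62.3357/(1+0.123)^4 = 52.9475

$52.95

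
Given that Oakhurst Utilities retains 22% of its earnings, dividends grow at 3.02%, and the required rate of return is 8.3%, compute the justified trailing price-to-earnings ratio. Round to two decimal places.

15.22

Payout ratio b = 1 − 0.22 = 0.78.
Justified trailing P/E = b(1+g)/(r−g) = 0.78×(1+0.0302)/(0.083−0.0302) = 15.2189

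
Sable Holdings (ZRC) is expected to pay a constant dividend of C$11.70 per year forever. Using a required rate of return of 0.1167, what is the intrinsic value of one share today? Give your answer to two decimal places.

Zero-growth DDM (perpetuity): P₀ = D/r = 11.70 / 0.1167 = 100.2571

C$100.26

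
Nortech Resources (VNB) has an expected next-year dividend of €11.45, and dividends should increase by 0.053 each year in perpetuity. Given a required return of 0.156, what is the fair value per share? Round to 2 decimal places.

€111.17

Gordon growth model: P₀ = D₁/(r − g), with D₁ = 11.45 given directly.
P₀ = 11.4500 / (0.156 − 0.053) = 11.4500 / 0.103 = 111.1650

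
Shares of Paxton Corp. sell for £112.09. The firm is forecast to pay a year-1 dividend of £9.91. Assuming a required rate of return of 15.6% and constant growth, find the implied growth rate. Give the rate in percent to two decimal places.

6.76%

From P₀ = D₁/(r − g), the implied growth is g = r − D₁/P₀.
g = 0.156 − 9.91/112.09 = 0.156 − 0.08841 = 0.06759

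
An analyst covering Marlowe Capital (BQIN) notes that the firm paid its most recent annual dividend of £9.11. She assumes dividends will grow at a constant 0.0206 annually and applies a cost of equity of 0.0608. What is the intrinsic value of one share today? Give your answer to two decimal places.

Gordon growth model: P₀ = D₁/(r − g). D₁ = 9.11 × (1 + 0.0206) = 9.2977.
P₀ = 9.2977 / (0.0608 − 0.0206) = 9.2977 / 0.0402 = 231.2852

£231.29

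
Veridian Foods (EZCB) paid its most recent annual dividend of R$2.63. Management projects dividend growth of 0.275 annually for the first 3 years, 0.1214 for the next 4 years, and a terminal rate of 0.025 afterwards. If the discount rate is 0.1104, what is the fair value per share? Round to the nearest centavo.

R$76.50

Three-stage DDM. Project D₁…D_7; terminal Gordon value at t=7 with g = 0.025; discount at r = 0.1104.
D_1 = 3.3532
D_2 = 4.2754
D_3 = 5.4511
D_4 = 6.1129
D_5 = 6.8550
D_6 = 7.6872
D_7 = 8.6204
TV_7 = 8.8359/(0.1104−0.025) = 103.4652
P₀ = Σ Dₜ/(1+r)ᵗ + TV_7/(1+r)^7 = 76.5026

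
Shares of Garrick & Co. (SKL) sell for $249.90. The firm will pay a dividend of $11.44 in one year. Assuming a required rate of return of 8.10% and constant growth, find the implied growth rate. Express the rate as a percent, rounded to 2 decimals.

3.52%

From P₀ = D₁/(r − g), the implied growth is g = r − D₁/P₀.
g = 0.081 − 11.44/249.90 = 0.081 − 0.04578 = 0.03522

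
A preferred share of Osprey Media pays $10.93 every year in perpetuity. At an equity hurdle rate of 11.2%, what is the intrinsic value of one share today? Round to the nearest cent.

Zero-growth DDM (perpetuity): P₀ = D/r = 10.93 / 0.112 = 97.5893

$97.59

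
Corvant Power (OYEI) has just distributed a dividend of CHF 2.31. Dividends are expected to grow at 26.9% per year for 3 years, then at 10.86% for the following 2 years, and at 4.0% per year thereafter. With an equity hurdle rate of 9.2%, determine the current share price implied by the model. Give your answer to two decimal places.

Three-stage DDM. Project D₁…D_5; terminal Gordon value at t=5 with g = 0.04; discount at r = 0.092.
D_1 = 2.9314
D_2 = 3.7199
D_3 = 4.7206
D_4 = 5.2333
D_5 = 5.8016
TV_5 = 6.0336/(0.092−0.04) = 116.0317
P₀ = Σ Dₜ/(1+r)ᵗ + TV_5/(1+r)^5 = 91.5702

CHF 91.57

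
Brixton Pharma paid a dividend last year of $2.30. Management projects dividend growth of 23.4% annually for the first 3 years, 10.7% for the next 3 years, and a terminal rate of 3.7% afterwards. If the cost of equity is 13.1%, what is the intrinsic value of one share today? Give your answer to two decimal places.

Three-stage DDM. Project D₁…D_6; terminal Gordon value at t=6 with g = 0.037; discount at r = 0.131.
D_1 = 2.8382
D_2 = 3.5023
D_3 = 4.3219
D_4 = 4.7843
D_5 = 5.2963
D_6 = 5.8629
TV_6 = 6.0799/(0.131−0.037) = 64.6796
P₀ = Σ Dₜ/(1+r)ᵗ + TV_6/(1+r)^6 = 47.7242

$47.72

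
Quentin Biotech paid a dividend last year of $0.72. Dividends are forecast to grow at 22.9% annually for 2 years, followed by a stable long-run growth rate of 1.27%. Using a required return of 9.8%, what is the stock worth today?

Two-stage DDM. Project D₁…D_2 at 0.229, terminal growth 0.0127, discount at r = 0.098.
D_1 = 0.8849
D_2 = 1.0875
Terminal value at t=2: TV = D_3/(r−g) = 1.1013/(0.098−0.0127) = 12.9112
P₀ = 0.8849/(1+0.098)^1 + 1.0875/(1+0.098)^2 + 12.9112/(1+0.098)^2 = 12.4173

$12.42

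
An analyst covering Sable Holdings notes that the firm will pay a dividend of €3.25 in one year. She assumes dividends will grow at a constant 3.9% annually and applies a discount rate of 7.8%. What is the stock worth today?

Gordon growth model: P₀ = D₁/(r − g), with D₁ = 3.25 given directly.
P₀ = 3.2500 / (0.078 − 0.039) = 3.2500 / 0.039 = 83.3333

€83.33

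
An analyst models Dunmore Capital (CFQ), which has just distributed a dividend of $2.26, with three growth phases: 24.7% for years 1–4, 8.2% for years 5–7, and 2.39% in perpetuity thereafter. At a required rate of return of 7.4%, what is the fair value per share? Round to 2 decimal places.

Three-stage DDM. Project D₁…D_7; terminal Gordon value at t=7 with g = 0.0239; discount at r = 0.074.
D_1 = 2.8182
D_2 = 3.5143
D_3 = 4.3824
D_4 = 5.4648
D_5 = 5.9129
D_6 = 6.3978
D_7 = 6.9224
TV_7 = 7.0878/(0.074−0.0239) = 141.4737
P₀ = Σ Dₜ/(1+r)ᵗ + TV_7/(1+r)^7 = 111.6533

$111.65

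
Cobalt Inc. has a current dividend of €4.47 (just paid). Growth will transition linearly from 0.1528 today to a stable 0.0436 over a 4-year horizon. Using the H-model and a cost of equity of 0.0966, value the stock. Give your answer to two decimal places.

H-model: P₀ = D₀[(1+g_L) + H(g_S−g_L)]/(r−g_L), with H = 4/2 = 2.
P₀ = 4.47 × [(1+0.0436) + 2×(0.1528−0.0436)] / (0.0966−0.0436)
   = 4.47 × 1.2620 / 0.053 = 106.4366

€106.44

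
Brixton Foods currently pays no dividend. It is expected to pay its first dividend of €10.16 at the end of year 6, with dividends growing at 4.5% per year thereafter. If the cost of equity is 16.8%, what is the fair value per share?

€38.00

Deferred-dividend DDM. At t=5 the remaining stream is a growing perpetuity with first payment D_6 = 10.16.
V_5 = D_6/(r−g) = 10.16/(0.168−0.045) = 82.6016
P₀ = V_5/(1+r)^5 = 82.6016/(1+0.168)^5 = 37.9992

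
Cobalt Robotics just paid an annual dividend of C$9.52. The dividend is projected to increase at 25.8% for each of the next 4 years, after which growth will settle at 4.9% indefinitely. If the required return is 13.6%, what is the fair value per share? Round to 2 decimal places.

C$222.09

Two-stage DDM. Project D₁…D_4 at 0.258, terminal growth 0.049, discount at r = 0.136.
D_1 = 11.9762
D_2 = 15.0660
D_3 = 18.9530
D_4 = 23.8429
Terminal value at t=4: TV = D_5/(r−g) = 25.0112/(0.136−0.049) = 287.4854
P₀ = 11.9762/(1+0.136)^1 + 15.0660/(1+0.136)^2 + 18.9530/(1+0.136)^3 + 23.8429/(1+0.136)^4 + 287.4854/(1+0.136)^4 = 222.0867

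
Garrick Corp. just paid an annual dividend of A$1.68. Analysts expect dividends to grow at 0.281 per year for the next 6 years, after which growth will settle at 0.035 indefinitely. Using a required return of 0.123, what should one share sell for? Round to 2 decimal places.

Two-stage DDM. Project D₁…D_6 at 0.281, terminal growth 0.035, discount at r = 0.123.
D_1 = 2.1521
D_2 = 2.7568
D_3 = 3.5315
D_4 = 4.5238
D_5 = 5.7950
D_6 = 7.4234
Terminal value at t=6: TV = D_7/(r−g) = 7.6832/(0.123−0.035) = 87.3095
P₀ = 2.1521/(1+0.123)^1 + 2.7568/(1+0.123)^2 + 3.5315/(1+0.123)^3 + 4.5238/(1+0.123)^4 + 5.7950/(1+0.123)^5 + 7.4234/(1+0.123)^6 + 87.3095/(1+0.123)^6 = 59.9153

A$59.92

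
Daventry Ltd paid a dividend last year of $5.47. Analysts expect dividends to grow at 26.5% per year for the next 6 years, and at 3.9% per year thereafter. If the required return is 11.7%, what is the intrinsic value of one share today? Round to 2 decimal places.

Two-stage DDM. Project D₁…D_6 at 0.265, terminal growth 0.039, discount at r = 0.117.
D_1 = 6.9196
D_2 = 8.7532
D_3 = 11.0728
D_4 = 14.0071
D_5 = 17.7190
D_6 = 22.4146
Terminal value at t=6: TV = D_7/(r−g) = 23.2887/(0.117−0.039) = 298.5736
P₀ = 6.9196/(1+0.117)^1 + 8.7532/(1+0.117)^2 + 11.0728/(1+0.117)^3 + 14.0071/(1+0.117)^4 + 17.7190/(1+0.117)^5 + 22.4146/(1+0.117)^6 + 298.5736/(1+0.117)^6 = 205.6041

$205.60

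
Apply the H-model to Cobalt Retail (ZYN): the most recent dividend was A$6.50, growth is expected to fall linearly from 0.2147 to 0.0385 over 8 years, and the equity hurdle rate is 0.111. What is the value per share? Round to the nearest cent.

A$156.30

H-model: P₀ = D₀[(1+g_L) + H(g_S−g_L)]/(r−g_L), with H = 8/2 = 4.
P₀ = 6.50 × [(1+0.0385) + 4×(0.2147−0.0385)] / (0.111−0.0385)
   = 6.50 × 1.7433 / 0.0725 = 156.2959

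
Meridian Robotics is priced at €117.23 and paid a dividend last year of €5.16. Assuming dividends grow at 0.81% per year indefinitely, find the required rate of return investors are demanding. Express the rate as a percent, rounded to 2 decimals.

5.25%

Rearranging the constant-growth DDM: r = D₁/P₀ + g.
D₁ = 5.16 × (1 + 0.0081) = 5.2018.
r = 5.2018 / 117.23 + 0.0081 = 0.04437 + 0.0081 = 0.05247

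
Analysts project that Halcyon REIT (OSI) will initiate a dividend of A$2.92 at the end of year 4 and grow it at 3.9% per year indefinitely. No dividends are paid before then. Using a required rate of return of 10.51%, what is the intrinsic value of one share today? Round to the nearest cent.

A$32.73

Deferred-dividend DDM. At t=3 the remaining stream is a growing perpetuity with first payment D_4 = 2.92.
V_3 = D_4/(r−g) = 2.92/(0.1051−0.039) = 44.1755
P₀ = V_3/(1+r)^3 = 44.1755/(1+0.1051)^3 = 32.7323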